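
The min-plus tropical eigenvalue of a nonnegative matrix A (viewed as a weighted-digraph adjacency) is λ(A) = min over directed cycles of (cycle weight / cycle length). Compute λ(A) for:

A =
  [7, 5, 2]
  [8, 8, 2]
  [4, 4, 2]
λ(A) = 2

Enumerate directed cycles and compute their means (weight / length). Sample:
  cycle 0 → 0: weight = 7, length = 1, mean = 7/1 ≈ 7.000
  cycle 1 → 1: weight = 8, length = 1, mean = 8/1 ≈ 8.000
  cycle 2 → 2: weight = 2, length = 1, mean = 2/1 ≈ 2.000
  cycle 0 → 1 → 0: weight = 13, length = 2, mean = 13/2 ≈ 6.500
  cycle 0 → 2 → 0: weight = 6, length = 2, mean = 6/2 ≈ 3.000
  cycle 1 → 0 → 1: weight = 13, length = 2, mean = 13/2 ≈ 6.500
Minimum mean = 2.000, attained e.g. along the cycle 2 → 2 with weight 2 and length 1. So λ(A) = 2/1 = 2.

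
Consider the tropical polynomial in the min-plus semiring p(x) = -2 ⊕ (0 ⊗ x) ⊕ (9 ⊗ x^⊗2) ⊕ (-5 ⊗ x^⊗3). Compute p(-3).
p(-3) = -14

A tropical monomial a ⊗ x^⊗i evaluates to a + i · x. Evaluating each term at x = -3:
  Term 0 contributes -2 + 0 · -3 = -2
  Term 1 contributes 0 + 1 · -3 = -3
  Term 2 contributes 9 + 2 · -3 = 3
  Term 3 contributes -5 + 3 · -3 = -14
p(-3) = ⊕ of these = min[-2, -3, 3, -14] = -14.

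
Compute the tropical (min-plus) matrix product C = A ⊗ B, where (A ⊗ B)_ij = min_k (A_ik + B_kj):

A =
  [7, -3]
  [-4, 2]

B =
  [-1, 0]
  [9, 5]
A ⊗ B =
  [6, 2]
  [-5, -4]

Apply the min-plus product entry-by-entry:
  C[0][0] = min over k of (A[0][0] + B[0][0] = 7 + -1 = 6, A[0][1] + B[1][0] = -3 + 9 = 6) = 6 (attained at k = 0)
  C[0][1] = min over k of (A[0][0] + B[0][1] = 7 + 0 = 7, A[0][1] + B[1][1] = -3 + 5 = 2) = 2 (attained at k = 1)
  C[1][0] = min over k of (A[1][0] + B[0][0] = -4 + -1 = -5, A[1][1] + B[1][0] = 2 + 9 = 11) = -5 (attained at k = 0)
  C[1][1] = min over k of (A[1][0] + B[0][1] = -4 + 0 = -4, A[1][1] + B[1][1] = 2 + 5 = 7) = -4 (attained at k = 0)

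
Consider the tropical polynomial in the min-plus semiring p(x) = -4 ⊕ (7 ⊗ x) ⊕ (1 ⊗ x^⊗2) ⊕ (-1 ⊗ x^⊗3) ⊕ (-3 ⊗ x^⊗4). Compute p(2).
p(2) = -4

A tropical monomial a ⊗ x^⊗i evaluates to a + i · x. Evaluating each term at x = 2:
  Term 0 contributes -4 + 0 · 2 = -4
  Term 1 contributes 7 + 1 · 2 = 9
  Term 2 contributes 1 + 2 · 2 = 5
  Term 3 contributes -1 + 3 · 2 = 5
  Term 4 contributes -3 + 4 · 2 = 5
p(2) = ⊕ of these = min[-4, 9, 5, 5, 5] = -4.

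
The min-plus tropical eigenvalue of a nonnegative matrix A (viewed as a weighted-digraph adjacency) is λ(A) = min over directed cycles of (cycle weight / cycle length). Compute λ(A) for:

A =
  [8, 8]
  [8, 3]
λ(A) = 3

Enumerate directed cycles and compute their means (weight / length). Sample:
  cycle 0 → 0: weight = 8, length = 1, mean = 8/1 ≈ 8.000
  cycle 1 → 1: weight = 3, length = 1, mean = 3/1 ≈ 3.000
  cycle 0 → 1 → 0: weight = 16, length = 2, mean = 16/2 ≈ 8.000
  cycle 1 → 0 → 1: weight = 16, length = 2, mean = 16/2 ≈ 8.000
Minimum mean = 3.000, attained e.g. along the cycle 1 → 1 with weight 3 and length 1. So λ(A) = 3/1 = 3.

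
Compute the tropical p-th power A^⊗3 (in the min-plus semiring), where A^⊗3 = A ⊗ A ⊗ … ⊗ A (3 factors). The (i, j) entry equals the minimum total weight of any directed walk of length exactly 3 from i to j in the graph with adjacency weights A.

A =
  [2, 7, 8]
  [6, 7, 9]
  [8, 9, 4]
A^⊗3 =
  [6, 11, 12]
  [10, 15, 16]
  [12, 17, 12]

Each entry (A^⊗3)_ij equals the minimum over all length-3 walks i = v_0 → v_1 → … → v_3 = j of Σ_t A[v_t][v_{t+1}]. For example, for (i, j) = (0, 2) we minimise over 9 possible intermediate vertex sequences; the minimum is 12, attained along the walk 0 → 0 → 0 → 2.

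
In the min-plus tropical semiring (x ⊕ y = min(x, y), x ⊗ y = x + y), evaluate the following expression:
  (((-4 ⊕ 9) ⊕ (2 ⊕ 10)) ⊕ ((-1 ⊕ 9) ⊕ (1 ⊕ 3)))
(((-4 ⊕ 9) ⊕ (2 ⊕ 10)) ⊕ ((-1 ⊕ 9) ⊕ (1 ⊕ 3))) = -4

Expand innermost to outermost. Recall ⊕ takes the minimum of its arguments and ⊗ takes their sum. Working out the expression (((-4 ⊕ 9) ⊕ (2 ⊕ 10)) ⊕ ((-1 ⊕ 9) ⊕ (1 ⊕ 3))) gives -4.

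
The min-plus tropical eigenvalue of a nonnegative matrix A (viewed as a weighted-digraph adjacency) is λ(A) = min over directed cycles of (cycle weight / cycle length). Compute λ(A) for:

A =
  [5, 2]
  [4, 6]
λ(A) = 3

Enumerate directed cycles and compute their means (weight / length). Sample:
  cycle 0 → 0: weight = 5, length = 1, mean = 5/1 ≈ 5.000
  cycle 1 → 1: weight = 6, length = 1, mean = 6/1 ≈ 6.000
  cycle 0 → 1 → 0: weight = 6, length = 2, mean = 6/2 ≈ 3.000
  cycle 1 → 0 → 1: weight = 6, length = 2, mean = 6/2 ≈ 3.000
Minimum mean = 3.000, attained e.g. along the cycle 0 → 1 → 0 with weight 6 and length 2. So λ(A) = 6/2 = 3.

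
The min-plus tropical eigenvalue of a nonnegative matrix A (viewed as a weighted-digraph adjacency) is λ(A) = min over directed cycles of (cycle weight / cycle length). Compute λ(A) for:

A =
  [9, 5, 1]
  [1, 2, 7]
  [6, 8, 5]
λ(A) = 2

Enumerate directed cycles and compute their means (weight / length). Sample:
  cycle 0 → 0: weight = 9, length = 1, mean = 9/1 ≈ 9.000
  cycle 1 → 1: weight = 2, length = 1, mean = 2/1 ≈ 2.000
  cycle 2 → 2: weight = 5, length = 1, mean = 5/1 ≈ 5.000
  cycle 0 → 1 → 0: weight = 6, length = 2, mean = 6/2 ≈ 3.000
  cycle 0 → 2 → 0: weight = 7, length = 2, mean = 7/2 ≈ 3.500
  cycle 1 → 0 → 1: weight = 6, length = 2, mean = 6/2 ≈ 3.000
Minimum mean = 2.000, attained e.g. along the cycle 1 → 1 with weight 2 and length 1. So λ(A) = 2/1 = 2.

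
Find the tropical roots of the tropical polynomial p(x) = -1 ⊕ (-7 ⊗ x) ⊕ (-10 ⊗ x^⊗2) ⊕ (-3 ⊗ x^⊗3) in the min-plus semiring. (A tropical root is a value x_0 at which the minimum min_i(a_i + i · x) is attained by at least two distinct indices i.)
Roots: {-7, 3, 6}

Each tropical root is a break point of the lower envelope of the lines y = a_i + i · x (there are 4 lines, with slopes 0, 1, ..., 3). Only the lines that attain the minimum somewhere contribute to roots; other lines are dominated. Here the surviving (envelope) indices are i = 3, i = 2, i = 1, i = 0.
Intersections between consecutive envelope lines give the roots: for adjacent envelope indices i < j the intersection is x = (a_i − a_j) / (j − i). Reading off the sorted break points: {-7, 3, 6}.
Verification: at each break x_0, at least two indices attain the minimum of min_i(a_i + i · x_0).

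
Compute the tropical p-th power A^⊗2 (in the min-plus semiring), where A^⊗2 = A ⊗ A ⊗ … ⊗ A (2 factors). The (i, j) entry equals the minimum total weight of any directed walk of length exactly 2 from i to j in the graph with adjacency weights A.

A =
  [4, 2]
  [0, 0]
A^⊗2 =
  [2, 2]
  [0, 0]

Each entry (A^⊗2)_ij equals the minimum over all length-2 walks i = v_0 → v_1 → … → v_2 = j of Σ_t A[v_t][v_{t+1}]. For example, for (i, j) = (0, 1) we minimise over 2 possible intermediate vertex sequences; the minimum is 2, attained along the walk 0 → 1 → 1.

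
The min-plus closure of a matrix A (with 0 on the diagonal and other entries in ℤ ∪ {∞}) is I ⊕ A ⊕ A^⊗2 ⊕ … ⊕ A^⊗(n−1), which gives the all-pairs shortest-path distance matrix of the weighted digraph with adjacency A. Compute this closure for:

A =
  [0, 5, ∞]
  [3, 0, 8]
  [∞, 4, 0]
Closure =
  [0, 5, 13]
  [3, 0, 8]
  [7, 4, 0]

This is the Floyd-Warshall all-pairs shortest-path computation. For each intermediate vertex k = 0, 1, …, 2, update dist[i][j] ← min(dist[i][j], dist[i][k] + dist[k][j]). The final matrix gives, for each (i, j), the minimum total weight of any directed path from i to j (possibly empty when i = j).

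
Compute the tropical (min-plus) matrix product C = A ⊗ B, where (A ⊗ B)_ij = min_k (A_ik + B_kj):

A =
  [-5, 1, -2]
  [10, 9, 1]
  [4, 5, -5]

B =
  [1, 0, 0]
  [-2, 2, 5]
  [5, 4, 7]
A ⊗ B =
  [-4, -5, -5]
  [6, 5, 8]
  [0, -1, 2]

Apply the min-plus product entry-by-entry:
  C[0][0] = min over k of (A[0][0] + B[0][0] = -5 + 1 = -4, A[0][1] + B[1][0] = 1 + -2 = -1, A[0][2] + B[2][0] = -2 + 5 = 3) = -4 (attained at k = 0)
  C[0][1] = min over k of (A[0][0] + B[0][1] = -5 + 0 = -5, A[0][1] + B[1][1] = 1 + 2 = 3, A[0][2] + B[2][1] = -2 + 4 = 2) = -5 (attained at k = 0)
  C[0][2] = min over k of (A[0][0] + B[0][2] = -5 + 0 = -5, A[0][1] + B[1][2] = 1 + 5 = 6, A[0][2] + B[2][2] = -2 + 7 = 5) = -5 (attained at k = 0)
  C[1][0] = min over k of (A[1][0] + B[0][0] = 10 + 1 = 11, A[1][1] + B[1][0] = 9 + -2 = 7, A[1][2] + B[2][0] = 1 + 5 = 6) = 6 (attained at k = 2)
  C[1][1] = min over k of (A[1][0] + B[0][1] = 10 + 0 = 10, A[1][1] + B[1][1] = 9 + 2 = 11, A[1][2] + B[2][1] = 1 + 4 = 5) = 5 (attained at k = 2)
  C[1][2] = min over k of (A[1][0] + B[0][2] = 10 + 0 = 10, A[1][1] + B[1][2] = 9 + 5 = 14, A[1][2] + B[2][2] = 1 + 7 = 8) = 8 (attained at k = 2)
  C[2][0] = min over k of (A[2][0] + B[0][0] = 4 + 1 = 5, A[2][1] + B[1][0] = 5 + -2 = 3, A[2][2] + B[2][0] = -5 + 5 = 0) = 0 (attained at k = 2)
  C[2][1] = min over k of (A[2][0] + B[0][1] = 4 + 0 = 4, A[2][1] + B[1][1] = 5 + 2 = 7, A[2][2] + B[2][1] = -5 + 4 = -1) = -1 (attained at k = 2)
  C[2][2] = min over k of (A[2][0] + B[0][2] = 4 + 0 = 4, A[2][1] + B[1][2] = 5 + 5 = 10, A[2][2] + B[2][2] = -5 + 7 = 2) = 2 (attained at k = 2)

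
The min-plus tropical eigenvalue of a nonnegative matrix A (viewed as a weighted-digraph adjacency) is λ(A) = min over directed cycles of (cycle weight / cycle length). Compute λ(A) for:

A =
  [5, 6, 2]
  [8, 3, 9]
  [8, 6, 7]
λ(A) = 3

Enumerate directed cycles and compute their means (weight / length). Sample:
  cycle 0 → 0: weight = 5, length = 1, mean = 5/1 ≈ 5.000
  cycle 1 → 1: weight = 3, length = 1, mean = 3/1 ≈ 3.000
  cycle 2 → 2: weight = 7, length = 1, mean = 7/1 ≈ 7.000
  cycle 0 → 1 → 0: weight = 14, length = 2, mean = 14/2 ≈ 7.000
  cycle 0 → 2 → 0: weight = 10, length = 2, mean = 10/2 ≈ 5.000
  cycle 1 → 0 → 1: weight = 14, length = 2, mean = 14/2 ≈ 7.000
Minimum mean = 3.000, attained e.g. along the cycle 1 → 1 with weight 3 and length 1. So λ(A) = 3/1 = 3.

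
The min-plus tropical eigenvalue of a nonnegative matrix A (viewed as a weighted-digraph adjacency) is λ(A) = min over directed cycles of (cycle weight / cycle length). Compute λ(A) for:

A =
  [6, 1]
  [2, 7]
λ(A) = 3/2

Enumerate directed cycles and compute their means (weight / length). Sample:
  cycle 0 → 0: weight = 6, length = 1, mean = 6/1 ≈ 6.000
  cycle 1 → 1: weight = 7, length = 1, mean = 7/1 ≈ 7.000
  cycle 0 → 1 → 0: weight = 3, length = 2, mean = 3/2 ≈ 1.500
  cycle 1 → 0 → 1: weight = 3, length = 2, mean = 3/2 ≈ 1.500
Minimum mean = 1.500, attained e.g. along the cycle 0 → 1 → 0 with weight 3 and length 2. So λ(A) = 3/2 = 3/2.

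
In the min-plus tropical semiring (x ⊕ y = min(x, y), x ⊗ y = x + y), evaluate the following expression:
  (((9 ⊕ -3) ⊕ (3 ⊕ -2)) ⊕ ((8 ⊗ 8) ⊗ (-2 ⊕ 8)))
(((9 ⊕ -3) ⊕ (3 ⊕ -2)) ⊕ ((8 ⊗ 8) ⊗ (-2 ⊕ 8))) = -3

Expand innermost to outermost. Recall ⊕ takes the minimum of its arguments and ⊗ takes their sum. Working out the expression (((9 ⊕ -3) ⊕ (3 ⊕ -2)) ⊕ ((8 ⊗ 8) ⊗ (-2 ⊕ 8))) gives -3.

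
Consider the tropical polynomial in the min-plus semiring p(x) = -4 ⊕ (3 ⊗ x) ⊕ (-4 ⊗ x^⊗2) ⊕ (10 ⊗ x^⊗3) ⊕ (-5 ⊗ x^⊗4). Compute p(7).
p(7) = -4

A tropical monomial a ⊗ x^⊗i evaluates to a + i · x. Evaluating each term at x = 7:
  Term 0 contributes -4 + 0 · 7 = -4
  Term 1 contributes 3 + 1 · 7 = 10
  Term 2 contributes -4 + 2 · 7 = 10
  Term 3 contributes 10 + 3 · 7 = 31
  Term 4 contributes -5 + 4 · 7 = 23
p(7) = ⊕ of these = min[-4, 10, 10, 31, 23] = -4.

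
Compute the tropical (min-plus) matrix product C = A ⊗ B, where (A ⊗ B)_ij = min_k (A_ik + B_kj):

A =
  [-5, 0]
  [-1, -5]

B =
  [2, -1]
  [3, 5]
A ⊗ B =
  [-3, -6]
  [-2, -2]

Apply the min-plus product entry-by-entry:
  C[0][0] = min over k of (A[0][0] + B[0][0] = -5 + 2 = -3, A[0][1] + B[1][0] = 0 + 3 = 3) = -3 (attained at k = 0)
  C[0][1] = min over k of (A[0][0] + B[0][1] = -5 + -1 = -6, A[0][1] + B[1][1] = 0 + 5 = 5) = -6 (attained at k = 0)
  C[1][0] = min over k of (A[1][0] + B[0][0] = -1 + 2 = 1, A[1][1] + B[1][0] = -5 + 3 = -2) = -2 (attained at k = 1)
  C[1][1] = min over k of (A[1][0] + B[0][1] = -1 + -1 = -2, A[1][1] + B[1][1] = -5 + 5 = 0) = -2 (attained at k = 0)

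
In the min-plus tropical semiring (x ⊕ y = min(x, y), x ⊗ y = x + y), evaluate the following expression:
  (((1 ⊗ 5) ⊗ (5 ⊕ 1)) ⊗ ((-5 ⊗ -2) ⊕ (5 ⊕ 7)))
(((1 ⊗ 5) ⊗ (5 ⊕ 1)) ⊗ ((-5 ⊗ -2) ⊕ (5 ⊕ 7))) = 0

Expand innermost to outermost. Recall ⊕ takes the minimum of its arguments and ⊗ takes their sum. Working out the expression (((1 ⊗ 5) ⊗ (5 ⊕ 1)) ⊗ ((-5 ⊗ -2) ⊕ (5 ⊕ 7))) gives 0.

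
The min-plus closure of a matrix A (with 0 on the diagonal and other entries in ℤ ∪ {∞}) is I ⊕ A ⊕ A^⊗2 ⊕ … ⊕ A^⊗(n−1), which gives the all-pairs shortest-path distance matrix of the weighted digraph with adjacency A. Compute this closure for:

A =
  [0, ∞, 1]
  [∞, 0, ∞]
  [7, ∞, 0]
Closure =
  [0, ∞, 1]
  [∞, 0, ∞]
  [7, ∞, 0]

This is the Floyd-Warshall all-pairs shortest-path computation. For each intermediate vertex k = 0, 1, …, 2, update dist[i][j] ← min(dist[i][j], dist[i][k] + dist[k][j]). The final matrix gives, for each (i, j), the minimum total weight of any directed path from i to j (possibly empty when i = j).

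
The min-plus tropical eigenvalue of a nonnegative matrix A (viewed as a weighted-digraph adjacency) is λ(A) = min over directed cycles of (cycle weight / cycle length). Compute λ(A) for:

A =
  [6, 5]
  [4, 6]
λ(A) = 9/2

Enumerate directed cycles and compute their means (weight / length). Sample:
  cycle 0 → 0: weight = 6, length = 1, mean = 6/1 ≈ 6.000
  cycle 1 → 1: weight = 6, length = 1, mean = 6/1 ≈ 6.000
  cycle 0 → 1 → 0: weight = 9, length = 2, mean = 9/2 ≈ 4.500
  cycle 1 → 0 → 1: weight = 9, length = 2, mean = 9/2 ≈ 4.500
Minimum mean = 4.500, attained e.g. along the cycle 0 → 1 → 0 with weight 9 and length 2. So λ(A) = 9/2 = 9/2.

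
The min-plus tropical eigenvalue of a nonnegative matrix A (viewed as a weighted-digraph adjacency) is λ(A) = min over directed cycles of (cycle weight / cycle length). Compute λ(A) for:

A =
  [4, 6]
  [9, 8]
λ(A) = 4

Enumerate directed cycles and compute their means (weight / length). Sample:
  cycle 0 → 0: weight = 4, length = 1, mean = 4/1 ≈ 4.000
  cycle 1 → 1: weight = 8, length = 1, mean = 8/1 ≈ 8.000
  cycle 0 → 1 → 0: weight = 15, length = 2, mean = 15/2 ≈ 7.500
  cycle 1 → 0 → 1: weight = 15, length = 2, mean = 15/2 ≈ 7.500
Minimum mean = 4.000, attained e.g. along the cycle 0 → 0 with weight 4 and length 1. So λ(A) = 4/1 = 4.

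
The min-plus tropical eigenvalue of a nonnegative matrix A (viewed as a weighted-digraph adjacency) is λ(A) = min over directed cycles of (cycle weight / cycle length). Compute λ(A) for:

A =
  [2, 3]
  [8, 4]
λ(A) = 2

Enumerate directed cycles and compute their means (weight / length). Sample:
  cycle 0 → 0: weight = 2, length = 1, mean = 2/1 ≈ 2.000
  cycle 1 → 1: weight = 4, length = 1, mean = 4/1 ≈ 4.000
  cycle 0 → 1 → 0: weight = 11, length = 2, mean = 11/2 ≈ 5.500
  cycle 1 → 0 → 1: weight = 11, length = 2, mean = 11/2 ≈ 5.500
Minimum mean = 2.000, attained e.g. along the cycle 0 → 0 with weight 2 and length 1. So λ(A) = 2/1 = 2.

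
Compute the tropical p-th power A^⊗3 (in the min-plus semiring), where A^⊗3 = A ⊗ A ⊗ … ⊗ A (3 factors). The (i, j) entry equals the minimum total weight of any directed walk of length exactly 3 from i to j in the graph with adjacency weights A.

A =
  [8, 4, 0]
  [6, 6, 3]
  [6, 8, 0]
A^⊗3 =
  [6, 8, 0]
  [9, 11, 3]
  [6, 8, 0]

Each entry (A^⊗3)_ij equals the minimum over all length-3 walks i = v_0 → v_1 → … → v_3 = j of Σ_t A[v_t][v_{t+1}]. For example, for (i, j) = (0, 2) we minimise over 9 possible intermediate vertex sequences; the minimum is 0, attained along the walk 0 → 2 → 2 → 2.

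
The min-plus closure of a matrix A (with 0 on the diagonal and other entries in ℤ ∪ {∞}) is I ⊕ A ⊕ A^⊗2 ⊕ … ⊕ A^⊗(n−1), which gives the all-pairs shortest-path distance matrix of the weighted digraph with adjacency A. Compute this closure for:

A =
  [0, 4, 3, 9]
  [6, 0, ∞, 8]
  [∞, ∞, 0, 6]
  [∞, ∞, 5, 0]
Closure =
  [0, 4, 3, 9]
  [6, 0, 9, 8]
  [∞, ∞, 0, 6]
  [∞, ∞, 5, 0]

This is the Floyd-Warshall all-pairs shortest-path computation. For each intermediate vertex k = 0, 1, …, 3, update dist[i][j] ← min(dist[i][j], dist[i][k] + dist[k][j]). The final matrix gives, for each (i, j), the minimum total weight of any directed path from i to j (possibly empty when i = j).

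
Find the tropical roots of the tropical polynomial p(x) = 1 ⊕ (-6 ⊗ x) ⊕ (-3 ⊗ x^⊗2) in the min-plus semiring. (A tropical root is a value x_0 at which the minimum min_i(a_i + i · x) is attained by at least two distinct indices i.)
Roots: {-3, 7}

Each tropical root is a break point of the lower envelope of the lines y = a_i + i · x (there are 3 lines, with slopes 0, 1, ..., 2). Only the lines that attain the minimum somewhere contribute to roots; other lines are dominated. Here the surviving (envelope) indices are i = 2, i = 1, i = 0.
Intersections between consecutive envelope lines give the roots: for adjacent envelope indices i < j the intersection is x = (a_i − a_j) / (j − i). Reading off the sorted break points: {-3, 7}.
Verification: at each break x_0, at least two indices attain the minimum of min_i(a_i + i · x_0).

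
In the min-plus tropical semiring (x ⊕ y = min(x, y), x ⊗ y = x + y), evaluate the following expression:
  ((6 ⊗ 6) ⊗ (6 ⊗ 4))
((6 ⊗ 6) ⊗ (6 ⊗ 4)) = 22

Expand innermost to outermost. Recall ⊕ takes the minimum of its arguments and ⊗ takes their sum. Working out the expression ((6 ⊗ 6) ⊗ (6 ⊗ 4)) gives 22.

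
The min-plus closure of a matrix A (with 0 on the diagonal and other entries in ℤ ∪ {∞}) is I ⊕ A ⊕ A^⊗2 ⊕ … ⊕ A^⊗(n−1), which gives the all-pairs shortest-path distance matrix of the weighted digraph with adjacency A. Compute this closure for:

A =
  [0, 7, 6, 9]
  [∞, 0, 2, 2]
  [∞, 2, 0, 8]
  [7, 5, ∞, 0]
Closure =
  [0, 7, 6, 9]
  [9, 0, 2, 2]
  [11, 2, 0, 4]
  [7, 5, 7, 0]

This is the Floyd-Warshall all-pairs shortest-path computation. For each intermediate vertex k = 0, 1, …, 3, update dist[i][j] ← min(dist[i][j], dist[i][k] + dist[k][j]). The final matrix gives, for each (i, j), the minimum total weight of any directed path from i to j (possibly empty when i = j).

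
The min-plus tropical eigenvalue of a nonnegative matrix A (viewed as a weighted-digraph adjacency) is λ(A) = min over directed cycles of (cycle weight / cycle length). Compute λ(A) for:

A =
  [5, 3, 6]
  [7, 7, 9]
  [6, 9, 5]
λ(A) = 5

Enumerate directed cycles and compute their means (weight / length). Sample:
  cycle 0 → 0: weight = 5, length = 1, mean = 5/1 ≈ 5.000
  cycle 1 → 1: weight = 7, length = 1, mean = 7/1 ≈ 7.000
  cycle 2 → 2: weight = 5, length = 1, mean = 5/1 ≈ 5.000
  cycle 0 → 1 → 0: weight = 10, length = 2, mean = 10/2 ≈ 5.000
  cycle 0 → 2 → 0: weight = 12, length = 2, mean = 12/2 ≈ 6.000
  cycle 1 → 0 → 1: weight = 10, length = 2, mean = 10/2 ≈ 5.000
Minimum mean = 5.000, attained e.g. along the cycle 0 → 0 with weight 5 and length 1. So λ(A) = 5/1 = 5.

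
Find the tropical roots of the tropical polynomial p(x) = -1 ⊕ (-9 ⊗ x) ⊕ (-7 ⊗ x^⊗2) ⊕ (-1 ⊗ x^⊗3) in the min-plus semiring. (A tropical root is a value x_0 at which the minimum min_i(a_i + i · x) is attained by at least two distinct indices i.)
Roots: {-6, -2, 8}

Each tropical root is a break point of the lower envelope of the lines y = a_i + i · x (there are 4 lines, with slopes 0, 1, ..., 3). Only the lines that attain the minimum somewhere contribute to roots; other lines are dominated. Here the surviving (envelope) indices are i = 3, i = 2, i = 1, i = 0.
Intersections between consecutive envelope lines give the roots: for adjacent envelope indices i < j the intersection is x = (a_i − a_j) / (j − i). Reading off the sorted break points: {-6, -2, 8}.
Verification: at each break x_0, at least two indices attain the minimum of min_i(a_i + i · x_0).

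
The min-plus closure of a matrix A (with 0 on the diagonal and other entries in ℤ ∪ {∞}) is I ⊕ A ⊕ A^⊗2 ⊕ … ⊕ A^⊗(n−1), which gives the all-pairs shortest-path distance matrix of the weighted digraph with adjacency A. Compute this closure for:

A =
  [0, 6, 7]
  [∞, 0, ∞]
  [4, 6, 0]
Closure =
  [0, 6, 7]
  [∞, 0, ∞]
  [4, 6, 0]

This is the Floyd-Warshall all-pairs shortest-path computation. For each intermediate vertex k = 0, 1, …, 2, update dist[i][j] ← min(dist[i][j], dist[i][k] + dist[k][j]). The final matrix gives, for each (i, j), the minimum total weight of any directed path from i to j (possibly empty when i = j).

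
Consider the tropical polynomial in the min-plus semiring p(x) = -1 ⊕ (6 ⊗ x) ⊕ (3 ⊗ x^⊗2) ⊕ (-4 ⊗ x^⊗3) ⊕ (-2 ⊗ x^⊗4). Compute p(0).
p(0) = -4

A tropical monomial a ⊗ x^⊗i evaluates to a + i · x. Evaluating each term at x = 0:
  Term 0 contributes -1 + 0 · 0 = -1
  Term 1 contributes 6 + 1 · 0 = 6
  Term 2 contributes 3 + 2 · 0 = 3
  Term 3 contributes -4 + 3 · 0 = -4
  Term 4 contributes -2 + 4 · 0 = -2
p(0) = ⊕ of these = min[-1, 6, 3, -4, -2] = -4.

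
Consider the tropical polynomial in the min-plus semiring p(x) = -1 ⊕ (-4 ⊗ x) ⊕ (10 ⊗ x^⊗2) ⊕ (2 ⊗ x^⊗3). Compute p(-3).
p(-3) = -7

A tropical monomial a ⊗ x^⊗i evaluates to a + i · x. Evaluating each term at x = -3:
  Term 0 contributes -1 + 0 · -3 = -1
  Term 1 contributes -4 + 1 · -3 = -7
  Term 2 contributes 10 + 2 · -3 = 4
  Term 3 contributes 2 + 3 · -3 = -7
p(-3) = ⊕ of these = min[-1, -7, 4, -7] = -7.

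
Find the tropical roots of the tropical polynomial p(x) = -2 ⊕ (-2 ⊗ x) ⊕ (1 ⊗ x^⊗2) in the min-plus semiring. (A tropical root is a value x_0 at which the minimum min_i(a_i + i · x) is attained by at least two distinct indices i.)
Roots: {-3, 0}

Each tropical root is a break point of the lower envelope of the lines y = a_i + i · x (there are 3 lines, with slopes 0, 1, ..., 2). Only the lines that attain the minimum somewhere contribute to roots; other lines are dominated. Here the surviving (envelope) indices are i = 2, i = 1, i = 0.
Intersections between consecutive envelope lines give the roots: for adjacent envelope indices i < j the intersection is x = (a_i − a_j) / (j − i). Reading off the sorted break points: {-3, 0}.
Verification: at each break x_0, at least two indices attain the minimum of min_i(a_i + i · x_0).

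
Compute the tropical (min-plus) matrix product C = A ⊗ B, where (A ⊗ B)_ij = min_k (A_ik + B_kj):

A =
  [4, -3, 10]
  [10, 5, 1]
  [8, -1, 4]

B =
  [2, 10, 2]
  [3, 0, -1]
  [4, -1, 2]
A ⊗ B =
  [0, -3, -4]
  [5, 0, 3]
  [2, -1, -2]

Apply the min-plus product entry-by-entry:
  C[0][0] = min over k of (A[0][0] + B[0][0] = 4 + 2 = 6, A[0][1] + B[1][0] = -3 + 3 = 0, A[0][2] + B[2][0] = 10 + 4 = 14) = 0 (attained at k = 1)
  C[0][1] = min over k of (A[0][0] + B[0][1] = 4 + 10 = 14, A[0][1] + B[1][1] = -3 + 0 = -3, A[0][2] + B[2][1] = 10 + -1 = 9) = -3 (attained at k = 1)
  C[0][2] = min over k of (A[0][0] + B[0][2] = 4 + 2 = 6, A[0][1] + B[1][2] = -3 + -1 = -4, A[0][2] + B[2][2] = 10 + 2 = 12) = -4 (attained at k = 1)
  C[1][0] = min over k of (A[1][0] + B[0][0] = 10 + 2 = 12, A[1][1] + B[1][0] = 5 + 3 = 8, A[1][2] + B[2][0] = 1 + 4 = 5) = 5 (attained at k = 2)
  C[1][1] = min over k of (A[1][0] + B[0][1] = 10 + 10 = 20, A[1][1] + B[1][1] = 5 + 0 = 5, A[1][2] + B[2][1] = 1 + -1 = 0) = 0 (attained at k = 2)
  C[1][2] = min over k of (A[1][0] + B[0][2] = 10 + 2 = 12, A[1][1] + B[1][2] = 5 + -1 = 4, A[1][2] + B[2][2] = 1 + 2 = 3) = 3 (attained at k = 2)
  C[2][0] = min over k of (A[2][0] + B[0][0] = 8 + 2 = 10, A[2][1] + B[1][0] = -1 + 3 = 2, A[2][2] + B[2][0] = 4 + 4 = 8) = 2 (attained at k = 1)
  C[2][1] = min over k of (A[2][0] + B[0][1] = 8 + 10 = 18, A[2][1] + B[1][1] = -1 + 0 = -1, A[2][2] + B[2][1] = 4 + -1 = 3) = -1 (attained at k = 1)
  C[2][2] = min over k of (A[2][0] + B[0][2] = 8 + 2 = 10, A[2][1] + B[1][2] = -1 + -1 = -2, A[2][2] + B[2][2] = 4 + 2 = 6) = -2 (attained at k = 1)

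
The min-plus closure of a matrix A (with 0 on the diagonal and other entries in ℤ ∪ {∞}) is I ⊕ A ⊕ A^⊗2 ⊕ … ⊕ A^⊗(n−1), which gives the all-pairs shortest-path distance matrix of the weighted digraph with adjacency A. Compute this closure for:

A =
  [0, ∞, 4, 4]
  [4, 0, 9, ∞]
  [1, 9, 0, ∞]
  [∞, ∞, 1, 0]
Closure =
  [0, 13, 4, 4]
  [4, 0, 8, 8]
  [1, 9, 0, 5]
  [2, 10, 1, 0]

This is the Floyd-Warshall all-pairs shortest-path computation. For each intermediate vertex k = 0, 1, …, 3, update dist[i][j] ← min(dist[i][j], dist[i][k] + dist[k][j]). The final matrix gives, for each (i, j), the minimum total weight of any directed path from i to j (possibly empty when i = j).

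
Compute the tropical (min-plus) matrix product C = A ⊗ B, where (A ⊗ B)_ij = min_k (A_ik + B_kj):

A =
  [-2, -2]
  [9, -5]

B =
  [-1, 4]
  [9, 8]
A ⊗ B =
  [-3, 2]
  [4, 3]

Apply the min-plus product entry-by-entry:
  C[0][0] = min over k of (A[0][0] + B[0][0] = -2 + -1 = -3, A[0][1] + B[1][0] = -2 + 9 = 7) = -3 (attained at k = 0)
  C[0][1] = min over k of (A[0][0] + B[0][1] = -2 + 4 = 2, A[0][1] + B[1][1] = -2 + 8 = 6) = 2 (attained at k = 0)
  C[1][0] = min over k of (A[1][0] + B[0][0] = 9 + -1 = 8, A[1][1] + B[1][0] = -5 + 9 = 4) = 4 (attained at k = 1)
  C[1][1] = min over k of (A[1][0] + B[0][1] = 9 + 4 = 13, A[1][1] + B[1][1] = -5 + 8 = 3) = 3 (attained at k = 1)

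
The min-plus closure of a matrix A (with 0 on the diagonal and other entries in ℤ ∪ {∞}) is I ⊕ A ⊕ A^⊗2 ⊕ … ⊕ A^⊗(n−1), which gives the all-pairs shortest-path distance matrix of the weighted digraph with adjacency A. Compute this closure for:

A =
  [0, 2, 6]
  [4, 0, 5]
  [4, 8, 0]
Closure =
  [0, 2, 6]
  [4, 0, 5]
  [4, 6, 0]

This is the Floyd-Warshall all-pairs shortest-path computation. For each intermediate vertex k = 0, 1, …, 2, update dist[i][j] ← min(dist[i][j], dist[i][k] + dist[k][j]). The final matrix gives, for each (i, j), the minimum total weight of any directed path from i to j (possibly empty when i = j).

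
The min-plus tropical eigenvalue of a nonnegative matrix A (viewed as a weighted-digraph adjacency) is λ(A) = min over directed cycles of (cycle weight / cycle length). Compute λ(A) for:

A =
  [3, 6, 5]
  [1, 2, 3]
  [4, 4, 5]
λ(A) = 2

Enumerate directed cycles and compute their means (weight / length). Sample:
  cycle 0 → 0: weight = 3, length = 1, mean = 3/1 ≈ 3.000
  cycle 1 → 1: weight = 2, length = 1, mean = 2/1 ≈ 2.000
  cycle 2 → 2: weight = 5, length = 1, mean = 5/1 ≈ 5.000
  cycle 0 → 1 → 0: weight = 7, length = 2, mean = 7/2 ≈ 3.500
  cycle 0 → 2 → 0: weight = 9, length = 2, mean = 9/2 ≈ 4.500
  cycle 1 → 0 → 1: weight = 7, length = 2, mean = 7/2 ≈ 3.500
Minimum mean = 2.000, attained e.g. along the cycle 1 → 1 with weight 2 and length 1. So λ(A) = 2/1 = 2.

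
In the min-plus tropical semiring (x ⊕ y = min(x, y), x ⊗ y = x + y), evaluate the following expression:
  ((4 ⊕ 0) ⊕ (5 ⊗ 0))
((4 ⊕ 0) ⊕ (5 ⊗ 0)) = 0

Expand innermost to outermost. Recall ⊕ takes the minimum of its arguments and ⊗ takes their sum. Working out the expression ((4 ⊕ 0) ⊕ (5 ⊗ 0)) gives 0.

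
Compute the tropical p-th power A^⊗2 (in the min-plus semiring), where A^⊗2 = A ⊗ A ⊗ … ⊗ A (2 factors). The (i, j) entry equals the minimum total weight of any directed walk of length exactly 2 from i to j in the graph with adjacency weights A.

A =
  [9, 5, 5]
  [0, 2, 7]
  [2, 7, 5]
A^⊗2 =
  [5, 7, 10]
  [2, 4, 5]
  [7, 7, 7]

Each entry (A^⊗2)_ij equals the minimum over all length-2 walks i = v_0 → v_1 → … → v_2 = j of Σ_t A[v_t][v_{t+1}]. For example, for (i, j) = (0, 2) we minimise over 3 possible intermediate vertex sequences; the minimum is 10, attained along the walk 0 → 2 → 2.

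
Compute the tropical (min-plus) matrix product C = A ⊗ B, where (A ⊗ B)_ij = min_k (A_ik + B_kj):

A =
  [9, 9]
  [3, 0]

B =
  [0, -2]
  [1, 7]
A ⊗ B =
  [9, 7]
  [1, 1]

Apply the min-plus product entry-by-entry:
  C[0][0] = min over k of (A[0][0] + B[0][0] = 9 + 0 = 9, A[0][1] + B[1][0] = 9 + 1 = 10) = 9 (attained at k = 0)
  C[0][1] = min over k of (A[0][0] + B[0][1] = 9 + -2 = 7, A[0][1] + B[1][1] = 9 + 7 = 16) = 7 (attained at k = 0)
  C[1][0] = min over k of (A[1][0] + B[0][0] = 3 + 0 = 3, A[1][1] + B[1][0] = 0 + 1 = 1) = 1 (attained at k = 1)
  C[1][1] = min over k of (A[1][0] + B[0][1] = 3 + -2 = 1, A[1][1] + B[1][1] = 0 + 7 = 7) = 1 (attained at k = 0)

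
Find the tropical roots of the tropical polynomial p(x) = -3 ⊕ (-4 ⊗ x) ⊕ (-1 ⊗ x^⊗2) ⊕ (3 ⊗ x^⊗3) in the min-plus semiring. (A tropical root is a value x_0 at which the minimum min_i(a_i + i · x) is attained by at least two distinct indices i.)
Roots: {-4, -3, 1}

Each tropical root is a break point of the lower envelope of the lines y = a_i + i · x (there are 4 lines, with slopes 0, 1, ..., 3). Only the lines that attain the minimum somewhere contribute to roots; other lines are dominated. Here the surviving (envelope) indices are i = 3, i = 2, i = 1, i = 0.
Intersections between consecutive envelope lines give the roots: for adjacent envelope indices i < j the intersection is x = (a_i − a_j) / (j − i). Reading off the sorted break points: {-4, -3, 1}.
Verification: at each break x_0, at least two indices attain the minimum of min_i(a_i + i · x_0).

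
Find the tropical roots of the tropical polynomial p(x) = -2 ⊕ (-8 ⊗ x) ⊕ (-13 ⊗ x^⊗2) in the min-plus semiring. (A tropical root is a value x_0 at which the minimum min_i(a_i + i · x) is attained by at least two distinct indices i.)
Roots: {5, 6}

Each tropical root is a break point of the lower envelope of the lines y = a_i + i · x (there are 3 lines, with slopes 0, 1, ..., 2). Only the lines that attain the minimum somewhere contribute to roots; other lines are dominated. Here the surviving (envelope) indices are i = 2, i = 1, i = 0.
Intersections between consecutive envelope lines give the roots: for adjacent envelope indices i < j the intersection is x = (a_i − a_j) / (j − i). Reading off the sorted break points: {5, 6}.
Verification: at each break x_0, at least two indices attain the minimum of min_i(a_i + i · x_0).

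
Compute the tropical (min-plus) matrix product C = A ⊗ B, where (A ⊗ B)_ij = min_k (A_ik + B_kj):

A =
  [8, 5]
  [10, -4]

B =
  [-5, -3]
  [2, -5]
A ⊗ B =
  [3, 0]
  [-2, -9]

Apply the min-plus product entry-by-entry:
  C[0][0] = min over k of (A[0][0] + B[0][0] = 8 + -5 = 3, A[0][1] + B[1][0] = 5 + 2 = 7) = 3 (attained at k = 0)
  C[0][1] = min over k of (A[0][0] + B[0][1] = 8 + -3 = 5, A[0][1] + B[1][1] = 5 + -5 = 0) = 0 (attained at k = 1)
  C[1][0] = min over k of (A[1][0] + B[0][0] = 10 + -5 = 5, A[1][1] + B[1][0] = -4 + 2 = -2) = -2 (attained at k = 1)
  C[1][1] = min over k of (A[1][0] + B[0][1] = 10 + -3 = 7, A[1][1] + B[1][1] = -4 + -5 = -9) = -9 (attained at k = 1)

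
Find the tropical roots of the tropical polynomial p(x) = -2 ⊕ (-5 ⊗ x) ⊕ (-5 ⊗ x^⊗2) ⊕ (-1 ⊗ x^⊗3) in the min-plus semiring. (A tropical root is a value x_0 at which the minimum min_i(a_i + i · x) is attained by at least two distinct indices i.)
Roots: {-4, 0, 3}

Each tropical root is a break point of the lower envelope of the lines y = a_i + i · x (there are 4 lines, with slopes 0, 1, ..., 3). Only the lines that attain the minimum somewhere contribute to roots; other lines are dominated. Here the surviving (envelope) indices are i = 3, i = 2, i = 1, i = 0.
Intersections between consecutive envelope lines give the roots: for adjacent envelope indices i < j the intersection is x = (a_i − a_j) / (j − i). Reading off the sorted break points: {-4, 0, 3}.
Verification: at each break x_0, at least two indices attain the minimum of min_i(a_i + i · x_0).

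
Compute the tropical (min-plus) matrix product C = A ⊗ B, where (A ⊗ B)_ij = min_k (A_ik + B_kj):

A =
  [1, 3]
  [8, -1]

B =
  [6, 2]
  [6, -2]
A ⊗ B =
  [7, 1]
  [5, -3]

Apply the min-plus product entry-by-entry:
  C[0][0] = min over k of (A[0][0] + B[0][0] = 1 + 6 = 7, A[0][1] + B[1][0] = 3 + 6 = 9) = 7 (attained at k = 0)
  C[0][1] = min over k of (A[0][0] + B[0][1] = 1 + 2 = 3, A[0][1] + B[1][1] = 3 + -2 = 1) = 1 (attained at k = 1)
  C[1][0] = min over k of (A[1][0] + B[0][0] = 8 + 6 = 14, A[1][1] + B[1][0] = -1 + 6 = 5) = 5 (attained at k = 1)
  C[1][1] = min over k of (A[1][0] + B[0][1] = 8 + 2 = 10, A[1][1] + B[1][1] = -1 + -2 = -3) = -3 (attained at k = 1)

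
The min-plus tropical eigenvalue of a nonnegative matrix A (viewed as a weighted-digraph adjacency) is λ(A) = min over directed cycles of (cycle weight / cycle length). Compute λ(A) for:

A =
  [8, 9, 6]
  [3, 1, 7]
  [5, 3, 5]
λ(A) = 1

Enumerate directed cycles and compute their means (weight / length). Sample:
  cycle 0 → 0: weight = 8, length = 1, mean = 8/1 ≈ 8.000
  cycle 1 → 1: weight = 1, length = 1, mean = 1/1 ≈ 1.000
  cycle 2 → 2: weight = 5, length = 1, mean = 5/1 ≈ 5.000
  cycle 0 → 1 → 0: weight = 12, length = 2, mean = 12/2 ≈ 6.000
  cycle 0 → 2 → 0: weight = 11, length = 2, mean = 11/2 ≈ 5.500
  cycle 1 → 0 → 1: weight = 12, length = 2, mean = 12/2 ≈ 6.000
Minimum mean = 1.000, attained e.g. along the cycle 1 → 1 with weight 1 and length 1. So λ(A) = 1/1 = 1.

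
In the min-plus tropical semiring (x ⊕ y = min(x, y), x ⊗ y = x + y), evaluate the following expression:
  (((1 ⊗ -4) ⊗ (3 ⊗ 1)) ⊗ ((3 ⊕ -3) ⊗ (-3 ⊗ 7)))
(((1 ⊗ -4) ⊗ (3 ⊗ 1)) ⊗ ((3 ⊕ -3) ⊗ (-3 ⊗ 7))) = 2

Expand innermost to outermost. Recall ⊕ takes the minimum of its arguments and ⊗ takes their sum. Working out the expression (((1 ⊗ -4) ⊗ (3 ⊗ 1)) ⊗ ((3 ⊕ -3) ⊗ (-3 ⊗ 7))) gives 2.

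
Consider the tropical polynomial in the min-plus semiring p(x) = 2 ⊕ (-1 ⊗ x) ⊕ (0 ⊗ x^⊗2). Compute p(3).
p(3) = 2

A tropical monomial a ⊗ x^⊗i evaluates to a + i · x. Evaluating each term at x = 3:
  Term 0 contributes 2 + 0 · 3 = 2
  Term 1 contributes -1 + 1 · 3 = 2
  Term 2 contributes 0 + 2 · 3 = 6
p(3) = ⊕ of these = min[2, 2, 6] = 2.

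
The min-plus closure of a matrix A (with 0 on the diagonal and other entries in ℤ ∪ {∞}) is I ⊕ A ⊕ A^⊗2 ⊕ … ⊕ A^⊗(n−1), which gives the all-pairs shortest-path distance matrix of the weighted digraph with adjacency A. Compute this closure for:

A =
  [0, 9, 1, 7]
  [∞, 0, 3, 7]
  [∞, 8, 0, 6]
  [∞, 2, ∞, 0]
Closure =
  [0, 9, 1, 7]
  [∞, 0, 3, 7]
  [∞, 8, 0, 6]
  [∞, 2, 5, 0]

This is the Floyd-Warshall all-pairs shortest-path computation. For each intermediate vertex k = 0, 1, …, 3, update dist[i][j] ← min(dist[i][j], dist[i][k] + dist[k][j]). The final matrix gives, for each (i, j), the minimum total weight of any directed path from i to j (possibly empty when i = j).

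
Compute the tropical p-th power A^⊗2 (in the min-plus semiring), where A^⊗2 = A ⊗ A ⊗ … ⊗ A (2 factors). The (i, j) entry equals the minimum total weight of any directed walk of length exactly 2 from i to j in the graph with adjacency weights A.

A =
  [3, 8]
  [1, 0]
A^⊗2 =
  [6, 8]
  [1, 0]

Each entry (A^⊗2)_ij equals the minimum over all length-2 walks i = v_0 → v_1 → … → v_2 = j of Σ_t A[v_t][v_{t+1}]. For example, for (i, j) = (0, 1) we minimise over 2 possible intermediate vertex sequences; the minimum is 8, attained along the walk 0 → 1 → 1.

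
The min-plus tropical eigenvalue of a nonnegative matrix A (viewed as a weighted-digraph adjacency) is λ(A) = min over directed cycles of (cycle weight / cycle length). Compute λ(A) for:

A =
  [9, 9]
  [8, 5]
λ(A) = 5

Enumerate directed cycles and compute their means (weight / length). Sample:
  cycle 0 → 0: weight = 9, length = 1, mean = 9/1 ≈ 9.000
  cycle 1 → 1: weight = 5, length = 1, mean = 5/1 ≈ 5.000
  cycle 0 → 1 → 0: weight = 17, length = 2, mean = 17/2 ≈ 8.500
  cycle 1 → 0 → 1: weight = 17, length = 2, mean = 17/2 ≈ 8.500
Minimum mean = 5.000, attained e.g. along the cycle 1 → 1 with weight 5 and length 1. So λ(A) = 5/1 = 5.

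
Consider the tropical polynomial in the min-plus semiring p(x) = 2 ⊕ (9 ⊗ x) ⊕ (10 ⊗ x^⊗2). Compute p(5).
p(5) = 2

A tropical monomial a ⊗ x^⊗i evaluates to a + i · x. Evaluating each term at x = 5:
  Term 0 contributes 2 + 0 · 5 = 2
  Term 1 contributes 9 + 1 · 5 = 14
  Term 2 contributes 10 + 2 · 5 = 20
p(5) = ⊕ of these = min[2, 14, 20] = 2.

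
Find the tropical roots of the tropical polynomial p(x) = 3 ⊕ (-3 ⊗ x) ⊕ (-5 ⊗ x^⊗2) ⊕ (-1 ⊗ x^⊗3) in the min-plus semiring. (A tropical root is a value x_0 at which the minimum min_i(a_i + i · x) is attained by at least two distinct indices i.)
Roots: {-4, 2, 6}

Each tropical root is a break point of the lower envelope of the lines y = a_i + i · x (there are 4 lines, with slopes 0, 1, ..., 3). Only the lines that attain the minimum somewhere contribute to roots; other lines are dominated. Here the surviving (envelope) indices are i = 3, i = 2, i = 1, i = 0.
Intersections between consecutive envelope lines give the roots: for adjacent envelope indices i < j the intersection is x = (a_i − a_j) / (j − i). Reading off the sorted break points: {-4, 2, 6}.
Verification: at each break x_0, at least two indices attain the minimum of min_i(a_i + i · x_0).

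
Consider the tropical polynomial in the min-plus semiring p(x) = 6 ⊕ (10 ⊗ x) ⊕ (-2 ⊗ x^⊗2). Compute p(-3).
p(-3) = -8

A tropical monomial a ⊗ x^⊗i evaluates to a + i · x. Evaluating each term at x = -3:
  Term 0 contributes 6 + 0 · -3 = 6
  Term 1 contributes 10 + 1 · -3 = 7
  Term 2 contributes -2 + 2 · -3 = -8
p(-3) = ⊕ of these = min[6, 7, -8] = -8.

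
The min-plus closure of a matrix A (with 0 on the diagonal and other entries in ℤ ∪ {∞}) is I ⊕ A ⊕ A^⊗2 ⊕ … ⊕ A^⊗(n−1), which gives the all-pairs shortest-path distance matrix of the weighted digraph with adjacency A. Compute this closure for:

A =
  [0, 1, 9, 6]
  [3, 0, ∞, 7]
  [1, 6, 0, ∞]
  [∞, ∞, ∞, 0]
Closure =
  [0, 1, 9, 6]
  [3, 0, 12, 7]
  [1, 2, 0, 7]
  [∞, ∞, ∞, 0]

This is the Floyd-Warshall all-pairs shortest-path computation. For each intermediate vertex k = 0, 1, …, 3, update dist[i][j] ← min(dist[i][j], dist[i][k] + dist[k][j]). The final matrix gives, for each (i, j), the minimum total weight of any directed path from i to j (possibly empty when i = j).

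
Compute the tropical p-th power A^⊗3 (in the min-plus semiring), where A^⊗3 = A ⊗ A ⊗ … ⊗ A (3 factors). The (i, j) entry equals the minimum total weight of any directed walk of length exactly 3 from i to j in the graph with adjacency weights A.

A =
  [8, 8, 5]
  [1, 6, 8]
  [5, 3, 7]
A^⊗3 =
  [9, 14, 14]
  [10, 9, 12]
  [10, 12, 9]

Each entry (A^⊗3)_ij equals the minimum over all length-3 walks i = v_0 → v_1 → … → v_3 = j of Σ_t A[v_t][v_{t+1}]. For example, for (i, j) = (0, 2) we minimise over 9 possible intermediate vertex sequences; the minimum is 14, attained along the walk 0 → 1 → 0 → 2.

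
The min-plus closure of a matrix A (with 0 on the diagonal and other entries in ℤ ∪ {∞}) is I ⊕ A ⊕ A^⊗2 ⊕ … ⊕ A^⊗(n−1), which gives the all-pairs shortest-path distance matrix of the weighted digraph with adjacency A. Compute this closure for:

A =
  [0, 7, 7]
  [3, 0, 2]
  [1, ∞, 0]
Closure =
  [0, 7, 7]
  [3, 0, 2]
  [1, 8, 0]

This is the Floyd-Warshall all-pairs shortest-path computation. For each intermediate vertex k = 0, 1, …, 2, update dist[i][j] ← min(dist[i][j], dist[i][k] + dist[k][j]). The final matrix gives, for each (i, j), the minimum total weight of any directed path from i to j (possibly empty when i = j).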